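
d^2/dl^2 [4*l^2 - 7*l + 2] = 8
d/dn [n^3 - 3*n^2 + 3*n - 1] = 3*n^2 - 6*n + 3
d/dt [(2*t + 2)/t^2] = 2*(-t - 2)/t^3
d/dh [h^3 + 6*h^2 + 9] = 3*h*(h + 4)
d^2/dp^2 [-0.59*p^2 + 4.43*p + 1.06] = -1.18000000000000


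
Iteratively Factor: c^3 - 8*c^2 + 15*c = (c - 3)*(c^2 - 5*c) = c*(c - 3)*(c - 5)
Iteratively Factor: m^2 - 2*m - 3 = (m + 1)*(m - 3)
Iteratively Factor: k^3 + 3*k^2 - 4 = (k + 2)*(k^2 + k - 2) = (k - 1)*(k + 2)*(k + 2)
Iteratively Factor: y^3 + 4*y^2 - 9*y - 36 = (y + 3)*(y^2 + y - 12) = (y + 3)*(y + 4)*(y - 3)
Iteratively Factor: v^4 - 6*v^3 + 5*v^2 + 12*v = (v - 3)*(v^3 - 3*v^2 - 4*v) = v*(v - 3)*(v^2 - 3*v - 4) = v*(v - 4)*(v - 3)*(v + 1)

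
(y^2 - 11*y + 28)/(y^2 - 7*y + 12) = (y - 7)/(y - 3)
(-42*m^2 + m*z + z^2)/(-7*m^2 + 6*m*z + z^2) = (-6*m + z)/(-m + z)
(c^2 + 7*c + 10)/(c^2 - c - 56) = (c^2 + 7*c + 10)/(c^2 - c - 56)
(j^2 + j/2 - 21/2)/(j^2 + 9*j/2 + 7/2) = (j - 3)/(j + 1)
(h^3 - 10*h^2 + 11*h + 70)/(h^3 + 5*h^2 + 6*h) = (h^2 - 12*h + 35)/(h*(h + 3))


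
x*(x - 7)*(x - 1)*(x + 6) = x^4 - 2*x^3 - 41*x^2 + 42*x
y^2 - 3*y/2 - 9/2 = (y - 3)*(y + 3/2)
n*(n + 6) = n^2 + 6*n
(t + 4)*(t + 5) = t^2 + 9*t + 20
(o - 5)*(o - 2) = o^2 - 7*o + 10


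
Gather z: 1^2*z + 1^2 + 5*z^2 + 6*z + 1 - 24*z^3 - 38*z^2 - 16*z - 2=-24*z^3 - 33*z^2 - 9*z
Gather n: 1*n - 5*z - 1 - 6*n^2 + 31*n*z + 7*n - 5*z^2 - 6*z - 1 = -6*n^2 + n*(31*z + 8) - 5*z^2 - 11*z - 2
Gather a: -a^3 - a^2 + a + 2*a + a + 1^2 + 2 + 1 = -a^3 - a^2 + 4*a + 4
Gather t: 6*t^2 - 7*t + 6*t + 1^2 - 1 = 6*t^2 - t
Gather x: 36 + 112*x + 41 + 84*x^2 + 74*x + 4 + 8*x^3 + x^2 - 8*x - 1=8*x^3 + 85*x^2 + 178*x + 80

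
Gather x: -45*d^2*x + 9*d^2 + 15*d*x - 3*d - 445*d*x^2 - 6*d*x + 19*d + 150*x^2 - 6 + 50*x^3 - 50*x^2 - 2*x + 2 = 9*d^2 + 16*d + 50*x^3 + x^2*(100 - 445*d) + x*(-45*d^2 + 9*d - 2) - 4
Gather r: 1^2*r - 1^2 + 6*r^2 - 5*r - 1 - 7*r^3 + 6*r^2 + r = -7*r^3 + 12*r^2 - 3*r - 2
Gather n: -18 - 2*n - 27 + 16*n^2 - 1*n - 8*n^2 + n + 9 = 8*n^2 - 2*n - 36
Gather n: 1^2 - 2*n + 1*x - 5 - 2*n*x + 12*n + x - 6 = n*(10 - 2*x) + 2*x - 10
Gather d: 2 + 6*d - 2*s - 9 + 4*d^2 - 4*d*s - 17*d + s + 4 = 4*d^2 + d*(-4*s - 11) - s - 3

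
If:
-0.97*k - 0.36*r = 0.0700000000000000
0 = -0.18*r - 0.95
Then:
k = 1.89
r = -5.28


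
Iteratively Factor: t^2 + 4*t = (t + 4)*(t)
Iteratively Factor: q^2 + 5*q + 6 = (q + 3)*(q + 2)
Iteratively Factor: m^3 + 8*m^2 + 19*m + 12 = (m + 1)*(m^2 + 7*m + 12) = (m + 1)*(m + 4)*(m + 3)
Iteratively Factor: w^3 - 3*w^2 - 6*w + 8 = (w - 4)*(w^2 + w - 2) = (w - 4)*(w - 1)*(w + 2)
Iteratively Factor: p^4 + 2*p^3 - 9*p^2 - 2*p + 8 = (p + 1)*(p^3 + p^2 - 10*p + 8) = (p + 1)*(p + 4)*(p^2 - 3*p + 2) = (p - 2)*(p + 1)*(p + 4)*(p - 1)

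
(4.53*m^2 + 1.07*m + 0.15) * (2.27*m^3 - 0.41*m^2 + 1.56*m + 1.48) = 10.2831*m^5 + 0.5716*m^4 + 6.9686*m^3 + 8.3121*m^2 + 1.8176*m + 0.222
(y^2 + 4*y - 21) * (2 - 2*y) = -2*y^3 - 6*y^2 + 50*y - 42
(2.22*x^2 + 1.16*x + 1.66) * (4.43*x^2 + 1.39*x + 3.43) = 9.8346*x^4 + 8.2246*x^3 + 16.5808*x^2 + 6.2862*x + 5.6938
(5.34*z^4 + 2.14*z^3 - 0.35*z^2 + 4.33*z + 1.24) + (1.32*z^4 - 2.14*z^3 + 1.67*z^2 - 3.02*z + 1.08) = 6.66*z^4 + 1.32*z^2 + 1.31*z + 2.32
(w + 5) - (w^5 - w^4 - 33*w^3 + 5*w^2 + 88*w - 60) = -w^5 + w^4 + 33*w^3 - 5*w^2 - 87*w + 65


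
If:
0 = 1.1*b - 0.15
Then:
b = 0.14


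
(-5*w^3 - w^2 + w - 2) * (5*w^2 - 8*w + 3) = -25*w^5 + 35*w^4 - 2*w^3 - 21*w^2 + 19*w - 6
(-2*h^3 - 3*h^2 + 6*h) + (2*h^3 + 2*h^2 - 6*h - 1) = -h^2 - 1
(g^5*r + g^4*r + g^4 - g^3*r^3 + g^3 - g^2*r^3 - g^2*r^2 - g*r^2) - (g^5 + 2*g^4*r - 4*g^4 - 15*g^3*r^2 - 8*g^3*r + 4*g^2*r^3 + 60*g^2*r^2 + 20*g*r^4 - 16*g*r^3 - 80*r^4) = g^5*r - g^5 - g^4*r + 5*g^4 - g^3*r^3 + 15*g^3*r^2 + 8*g^3*r + g^3 - 5*g^2*r^3 - 61*g^2*r^2 - 20*g*r^4 + 16*g*r^3 - g*r^2 + 80*r^4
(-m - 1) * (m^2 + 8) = -m^3 - m^2 - 8*m - 8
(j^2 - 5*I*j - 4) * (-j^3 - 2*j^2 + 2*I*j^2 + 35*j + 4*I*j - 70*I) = -j^5 - 2*j^4 + 7*I*j^4 + 49*j^3 + 14*I*j^3 + 28*j^2 - 253*I*j^2 - 490*j - 16*I*j + 280*I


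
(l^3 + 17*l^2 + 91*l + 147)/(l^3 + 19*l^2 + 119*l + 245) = (l + 3)/(l + 5)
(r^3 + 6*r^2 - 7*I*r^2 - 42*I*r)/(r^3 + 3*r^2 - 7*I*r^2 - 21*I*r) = (r + 6)/(r + 3)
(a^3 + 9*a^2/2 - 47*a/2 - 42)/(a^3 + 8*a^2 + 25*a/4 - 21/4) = 2*(a - 4)/(2*a - 1)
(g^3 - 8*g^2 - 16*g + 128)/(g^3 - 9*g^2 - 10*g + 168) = (g^2 - 12*g + 32)/(g^2 - 13*g + 42)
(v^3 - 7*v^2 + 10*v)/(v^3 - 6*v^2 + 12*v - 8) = v*(v - 5)/(v^2 - 4*v + 4)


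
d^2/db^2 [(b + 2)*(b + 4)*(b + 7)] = 6*b + 26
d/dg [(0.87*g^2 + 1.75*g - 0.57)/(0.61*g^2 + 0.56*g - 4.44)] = (-0.5803*g^2 - 7.0302*g - 7.4508)/(0.3721*g^4 + 0.6832*g^3 - 5.1032*g^2 - 4.9728*g + 19.7136)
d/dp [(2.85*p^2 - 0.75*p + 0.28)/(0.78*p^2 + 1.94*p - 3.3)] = (6.114*p^2 - 19.2468*p + 1.9318)/(0.6084*p^4 + 3.0264*p^3 - 1.3844*p^2 - 12.804*p + 10.89)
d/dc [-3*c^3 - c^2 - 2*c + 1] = -9*c^2 - 2*c - 2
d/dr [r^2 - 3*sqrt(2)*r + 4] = 2*r - 3*sqrt(2)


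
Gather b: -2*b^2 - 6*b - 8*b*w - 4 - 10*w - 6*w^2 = -2*b^2 + b*(-8*w - 6) - 6*w^2 - 10*w - 4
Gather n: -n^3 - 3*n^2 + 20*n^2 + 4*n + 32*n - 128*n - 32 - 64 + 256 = -n^3 + 17*n^2 - 92*n + 160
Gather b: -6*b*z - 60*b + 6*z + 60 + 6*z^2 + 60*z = b*(-6*z - 60) + 6*z^2 + 66*z + 60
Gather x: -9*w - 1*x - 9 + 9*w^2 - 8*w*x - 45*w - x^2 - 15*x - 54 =9*w^2 - 54*w - x^2 + x*(-8*w - 16) - 63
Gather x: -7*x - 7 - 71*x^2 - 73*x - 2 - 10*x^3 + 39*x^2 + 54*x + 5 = -10*x^3 - 32*x^2 - 26*x - 4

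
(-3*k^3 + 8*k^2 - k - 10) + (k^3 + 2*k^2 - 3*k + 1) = -2*k^3 + 10*k^2 - 4*k - 9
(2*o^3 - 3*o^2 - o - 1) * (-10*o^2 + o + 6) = -20*o^5 + 32*o^4 + 19*o^3 - 9*o^2 - 7*o - 6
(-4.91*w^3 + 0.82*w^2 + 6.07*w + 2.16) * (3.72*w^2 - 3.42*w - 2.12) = -18.2652*w^5 + 19.8426*w^4 + 30.1852*w^3 - 14.4626*w^2 - 20.2556*w - 4.5792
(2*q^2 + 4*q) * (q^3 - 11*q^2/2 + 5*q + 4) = 2*q^5 - 7*q^4 - 12*q^3 + 28*q^2 + 16*q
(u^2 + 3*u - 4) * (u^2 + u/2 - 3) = u^4 + 7*u^3/2 - 11*u^2/2 - 11*u + 12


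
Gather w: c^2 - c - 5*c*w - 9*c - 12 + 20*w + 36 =c^2 - 10*c + w*(20 - 5*c) + 24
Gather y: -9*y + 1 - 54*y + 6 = 7 - 63*y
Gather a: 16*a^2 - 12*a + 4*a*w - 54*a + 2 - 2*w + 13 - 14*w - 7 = 16*a^2 + a*(4*w - 66) - 16*w + 8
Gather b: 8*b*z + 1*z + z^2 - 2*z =8*b*z + z^2 - z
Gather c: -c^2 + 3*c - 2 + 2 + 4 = -c^2 + 3*c + 4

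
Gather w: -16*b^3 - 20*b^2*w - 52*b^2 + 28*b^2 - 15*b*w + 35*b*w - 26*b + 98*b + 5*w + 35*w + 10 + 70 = -16*b^3 - 24*b^2 + 72*b + w*(-20*b^2 + 20*b + 40) + 80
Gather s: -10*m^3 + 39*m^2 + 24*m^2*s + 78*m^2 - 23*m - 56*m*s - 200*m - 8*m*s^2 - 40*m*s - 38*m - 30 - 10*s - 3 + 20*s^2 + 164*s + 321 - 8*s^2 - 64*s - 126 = -10*m^3 + 117*m^2 - 261*m + s^2*(12 - 8*m) + s*(24*m^2 - 96*m + 90) + 162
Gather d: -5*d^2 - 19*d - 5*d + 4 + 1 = -5*d^2 - 24*d + 5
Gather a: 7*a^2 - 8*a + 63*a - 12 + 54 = 7*a^2 + 55*a + 42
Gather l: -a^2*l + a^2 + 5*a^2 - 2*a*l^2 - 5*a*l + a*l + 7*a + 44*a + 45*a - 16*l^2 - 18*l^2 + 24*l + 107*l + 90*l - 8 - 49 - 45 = 6*a^2 + 96*a + l^2*(-2*a - 34) + l*(-a^2 - 4*a + 221) - 102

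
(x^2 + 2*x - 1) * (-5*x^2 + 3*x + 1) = -5*x^4 - 7*x^3 + 12*x^2 - x - 1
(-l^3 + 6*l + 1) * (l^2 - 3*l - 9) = -l^5 + 3*l^4 + 15*l^3 - 17*l^2 - 57*l - 9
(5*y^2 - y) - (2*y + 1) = 5*y^2 - 3*y - 1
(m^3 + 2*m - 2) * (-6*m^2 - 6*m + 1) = -6*m^5 - 6*m^4 - 11*m^3 + 14*m - 2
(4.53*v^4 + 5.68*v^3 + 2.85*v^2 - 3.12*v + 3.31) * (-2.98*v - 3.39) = -13.4994*v^5 - 32.2831*v^4 - 27.7482*v^3 - 0.363899999999999*v^2 + 0.713000000000001*v - 11.2209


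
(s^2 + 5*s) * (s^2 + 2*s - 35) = s^4 + 7*s^3 - 25*s^2 - 175*s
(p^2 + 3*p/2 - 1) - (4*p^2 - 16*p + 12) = -3*p^2 + 35*p/2 - 13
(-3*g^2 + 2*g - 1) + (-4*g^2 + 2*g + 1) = -7*g^2 + 4*g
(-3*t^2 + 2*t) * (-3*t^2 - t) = 9*t^4 - 3*t^3 - 2*t^2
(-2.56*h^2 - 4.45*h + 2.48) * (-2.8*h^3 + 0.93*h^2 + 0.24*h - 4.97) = 7.168*h^5 + 10.0792*h^4 - 11.6969*h^3 + 13.9616*h^2 + 22.7117*h - 12.3256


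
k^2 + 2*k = k*(k + 2)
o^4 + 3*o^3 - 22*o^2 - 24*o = o*(o - 4)*(o + 1)*(o + 6)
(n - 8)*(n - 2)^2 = n^3 - 12*n^2 + 36*n - 32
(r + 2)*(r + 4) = r^2 + 6*r + 8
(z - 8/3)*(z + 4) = z^2 + 4*z/3 - 32/3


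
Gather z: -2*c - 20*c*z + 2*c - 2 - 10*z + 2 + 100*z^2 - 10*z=100*z^2 + z*(-20*c - 20)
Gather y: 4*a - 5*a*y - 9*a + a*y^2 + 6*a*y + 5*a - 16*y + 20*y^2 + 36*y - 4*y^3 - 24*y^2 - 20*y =a*y - 4*y^3 + y^2*(a - 4)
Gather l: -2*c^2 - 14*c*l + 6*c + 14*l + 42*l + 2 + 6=-2*c^2 + 6*c + l*(56 - 14*c) + 8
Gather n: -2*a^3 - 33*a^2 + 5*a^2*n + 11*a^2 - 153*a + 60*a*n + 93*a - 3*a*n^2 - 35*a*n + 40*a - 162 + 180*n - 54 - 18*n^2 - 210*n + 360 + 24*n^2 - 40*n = -2*a^3 - 22*a^2 - 20*a + n^2*(6 - 3*a) + n*(5*a^2 + 25*a - 70) + 144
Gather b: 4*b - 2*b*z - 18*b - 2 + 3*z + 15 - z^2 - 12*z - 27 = b*(-2*z - 14) - z^2 - 9*z - 14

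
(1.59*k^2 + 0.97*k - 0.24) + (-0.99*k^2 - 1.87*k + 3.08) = 0.6*k^2 - 0.9*k + 2.84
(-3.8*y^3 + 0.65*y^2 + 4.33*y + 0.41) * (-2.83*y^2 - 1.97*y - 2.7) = 10.754*y^5 + 5.6465*y^4 - 3.2744*y^3 - 11.4454*y^2 - 12.4987*y - 1.107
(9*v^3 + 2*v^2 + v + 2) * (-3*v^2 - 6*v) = -27*v^5 - 60*v^4 - 15*v^3 - 12*v^2 - 12*v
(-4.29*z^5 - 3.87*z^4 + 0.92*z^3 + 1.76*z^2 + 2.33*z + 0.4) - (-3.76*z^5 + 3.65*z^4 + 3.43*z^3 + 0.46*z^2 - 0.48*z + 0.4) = -0.53*z^5 - 7.52*z^4 - 2.51*z^3 + 1.3*z^2 + 2.81*z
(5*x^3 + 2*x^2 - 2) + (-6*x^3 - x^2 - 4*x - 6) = -x^3 + x^2 - 4*x - 8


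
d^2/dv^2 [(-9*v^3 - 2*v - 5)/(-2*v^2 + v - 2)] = 2*(-19*v^3 + 6*v^2 + 54*v - 11)/(8*v^6 - 12*v^5 + 30*v^4 - 25*v^3 + 30*v^2 - 12*v + 8)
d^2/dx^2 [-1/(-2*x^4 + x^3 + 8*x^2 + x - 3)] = 2*((-12*x^2 + 3*x + 8)*(-2*x^4 + x^3 + 8*x^2 + x - 3) - (-8*x^3 + 3*x^2 + 16*x + 1)^2)/(-2*x^4 + x^3 + 8*x^2 + x - 3)^3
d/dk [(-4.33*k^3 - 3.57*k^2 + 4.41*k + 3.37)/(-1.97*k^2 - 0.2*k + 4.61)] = (8.5301*k^4 + 1.732*k^3 - 50.4822*k^2 - 19.6376*k + 21.0041)/(3.8809*k^4 + 0.788*k^3 - 18.1234*k^2 - 1.844*k + 21.2521)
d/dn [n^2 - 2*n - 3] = 2*n - 2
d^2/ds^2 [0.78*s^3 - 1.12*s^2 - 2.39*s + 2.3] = 4.68*s - 2.24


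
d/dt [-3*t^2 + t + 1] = 1 - 6*t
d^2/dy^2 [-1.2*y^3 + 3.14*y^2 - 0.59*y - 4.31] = 6.28 - 7.2*y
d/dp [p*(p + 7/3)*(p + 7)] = 3*p^2 + 56*p/3 + 49/3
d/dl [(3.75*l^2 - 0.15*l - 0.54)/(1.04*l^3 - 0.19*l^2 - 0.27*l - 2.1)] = (-3.9*l^4 + 0.312*l^3 + 0.6438*l^2 - 15.9552*l + 0.1692)/(1.0816*l^6 - 0.3952*l^5 - 0.5255*l^4 - 4.2654*l^3 + 0.8709*l^2 + 1.134*l + 4.41)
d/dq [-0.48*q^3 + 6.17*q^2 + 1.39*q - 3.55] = -1.44*q^2 + 12.34*q + 1.39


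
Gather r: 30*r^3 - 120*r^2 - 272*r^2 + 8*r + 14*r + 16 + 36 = 30*r^3 - 392*r^2 + 22*r + 52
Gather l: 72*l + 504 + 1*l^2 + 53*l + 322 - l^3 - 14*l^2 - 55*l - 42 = -l^3 - 13*l^2 + 70*l + 784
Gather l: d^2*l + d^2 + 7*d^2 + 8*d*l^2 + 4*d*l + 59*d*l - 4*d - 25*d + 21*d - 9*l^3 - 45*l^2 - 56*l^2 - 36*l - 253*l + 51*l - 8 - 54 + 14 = 8*d^2 - 8*d - 9*l^3 + l^2*(8*d - 101) + l*(d^2 + 63*d - 238) - 48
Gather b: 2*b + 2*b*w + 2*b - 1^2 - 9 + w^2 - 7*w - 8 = b*(2*w + 4) + w^2 - 7*w - 18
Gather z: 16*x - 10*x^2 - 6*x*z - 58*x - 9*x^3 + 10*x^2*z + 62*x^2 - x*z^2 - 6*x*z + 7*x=-9*x^3 + 52*x^2 - x*z^2 - 35*x + z*(10*x^2 - 12*x)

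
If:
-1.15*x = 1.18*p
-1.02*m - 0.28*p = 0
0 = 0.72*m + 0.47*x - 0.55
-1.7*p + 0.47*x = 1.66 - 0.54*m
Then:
No Solution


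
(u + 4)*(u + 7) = u^2 + 11*u + 28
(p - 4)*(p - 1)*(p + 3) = p^3 - 2*p^2 - 11*p + 12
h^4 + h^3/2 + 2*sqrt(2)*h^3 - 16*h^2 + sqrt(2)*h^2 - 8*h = h*(h + 1/2)*(h - 2*sqrt(2))*(h + 4*sqrt(2))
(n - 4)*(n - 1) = n^2 - 5*n + 4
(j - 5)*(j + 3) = j^2 - 2*j - 15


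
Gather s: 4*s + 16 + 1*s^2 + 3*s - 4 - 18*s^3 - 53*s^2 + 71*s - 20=-18*s^3 - 52*s^2 + 78*s - 8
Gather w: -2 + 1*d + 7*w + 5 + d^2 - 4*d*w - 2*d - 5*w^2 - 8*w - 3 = d^2 - d - 5*w^2 + w*(-4*d - 1)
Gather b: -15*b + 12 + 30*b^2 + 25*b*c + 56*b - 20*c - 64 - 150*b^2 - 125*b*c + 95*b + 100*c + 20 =-120*b^2 + b*(136 - 100*c) + 80*c - 32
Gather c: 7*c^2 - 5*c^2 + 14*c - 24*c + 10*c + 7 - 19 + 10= 2*c^2 - 2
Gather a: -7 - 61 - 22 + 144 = 54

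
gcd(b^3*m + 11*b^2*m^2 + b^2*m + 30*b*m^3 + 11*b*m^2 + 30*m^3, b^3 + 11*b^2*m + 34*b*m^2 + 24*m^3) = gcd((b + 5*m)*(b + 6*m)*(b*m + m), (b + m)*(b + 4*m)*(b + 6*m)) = b + 6*m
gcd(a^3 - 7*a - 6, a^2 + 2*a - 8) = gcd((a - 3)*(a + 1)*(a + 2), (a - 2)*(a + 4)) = 1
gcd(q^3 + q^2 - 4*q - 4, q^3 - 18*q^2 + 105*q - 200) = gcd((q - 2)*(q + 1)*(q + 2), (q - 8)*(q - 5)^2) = 1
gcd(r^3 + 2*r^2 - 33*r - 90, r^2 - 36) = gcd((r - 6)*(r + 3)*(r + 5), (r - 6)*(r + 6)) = r - 6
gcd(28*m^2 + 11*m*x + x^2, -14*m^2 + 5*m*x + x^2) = 7*m + x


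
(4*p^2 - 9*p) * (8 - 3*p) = -12*p^3 + 59*p^2 - 72*p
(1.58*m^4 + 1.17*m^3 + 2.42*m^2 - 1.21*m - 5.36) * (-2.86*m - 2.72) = -4.5188*m^5 - 7.6438*m^4 - 10.1036*m^3 - 3.1218*m^2 + 18.6208*m + 14.5792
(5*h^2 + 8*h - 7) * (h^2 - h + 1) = 5*h^4 + 3*h^3 - 10*h^2 + 15*h - 7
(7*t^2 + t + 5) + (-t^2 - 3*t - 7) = 6*t^2 - 2*t - 2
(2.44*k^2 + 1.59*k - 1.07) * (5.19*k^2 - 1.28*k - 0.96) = 12.6636*k^4 + 5.1289*k^3 - 9.9309*k^2 - 0.1568*k + 1.0272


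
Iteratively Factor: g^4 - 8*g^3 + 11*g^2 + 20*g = (g - 4)*(g^3 - 4*g^2 - 5*g) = (g - 5)*(g - 4)*(g^2 + g) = g*(g - 5)*(g - 4)*(g + 1)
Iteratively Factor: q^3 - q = (q + 1)*(q^2 - q) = (q - 1)*(q + 1)*(q)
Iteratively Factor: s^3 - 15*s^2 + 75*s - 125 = (s - 5)*(s^2 - 10*s + 25) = (s - 5)^2*(s - 5)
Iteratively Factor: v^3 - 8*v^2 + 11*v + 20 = (v - 4)*(v^2 - 4*v - 5) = (v - 5)*(v - 4)*(v + 1)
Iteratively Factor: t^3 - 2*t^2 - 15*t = (t)*(t^2 - 2*t - 15) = t*(t + 3)*(t - 5)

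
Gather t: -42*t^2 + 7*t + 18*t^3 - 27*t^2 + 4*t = 18*t^3 - 69*t^2 + 11*t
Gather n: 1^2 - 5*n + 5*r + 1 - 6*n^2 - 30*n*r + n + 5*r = -6*n^2 + n*(-30*r - 4) + 10*r + 2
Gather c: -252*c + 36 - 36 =-252*c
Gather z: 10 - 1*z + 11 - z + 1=22 - 2*z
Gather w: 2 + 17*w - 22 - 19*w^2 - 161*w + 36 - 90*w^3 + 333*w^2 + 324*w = -90*w^3 + 314*w^2 + 180*w + 16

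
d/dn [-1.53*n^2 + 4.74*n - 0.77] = 4.74 - 3.06*n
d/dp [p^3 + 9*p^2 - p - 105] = 3*p^2 + 18*p - 1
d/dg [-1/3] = 0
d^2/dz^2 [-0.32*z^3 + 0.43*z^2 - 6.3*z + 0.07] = 0.86 - 1.92*z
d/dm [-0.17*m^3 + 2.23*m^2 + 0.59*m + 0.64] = -0.51*m^2 + 4.46*m + 0.59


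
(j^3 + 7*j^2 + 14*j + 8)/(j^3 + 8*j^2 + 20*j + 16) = (j + 1)/(j + 2)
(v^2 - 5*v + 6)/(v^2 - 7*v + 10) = (v - 3)/(v - 5)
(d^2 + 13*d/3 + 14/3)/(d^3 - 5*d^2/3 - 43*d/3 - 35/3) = (d + 2)/(d^2 - 4*d - 5)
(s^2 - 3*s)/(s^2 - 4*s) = (s - 3)/(s - 4)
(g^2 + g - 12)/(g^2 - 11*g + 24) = (g + 4)/(g - 8)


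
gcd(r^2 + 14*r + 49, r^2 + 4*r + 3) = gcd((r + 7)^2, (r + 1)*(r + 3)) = 1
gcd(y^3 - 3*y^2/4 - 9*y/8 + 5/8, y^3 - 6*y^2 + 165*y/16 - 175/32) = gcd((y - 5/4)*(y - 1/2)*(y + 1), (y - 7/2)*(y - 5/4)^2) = y - 5/4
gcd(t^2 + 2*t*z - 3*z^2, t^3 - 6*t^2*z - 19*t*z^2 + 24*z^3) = -t^2 - 2*t*z + 3*z^2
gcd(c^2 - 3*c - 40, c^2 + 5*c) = c + 5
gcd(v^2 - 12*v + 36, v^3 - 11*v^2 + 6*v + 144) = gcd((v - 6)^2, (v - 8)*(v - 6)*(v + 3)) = v - 6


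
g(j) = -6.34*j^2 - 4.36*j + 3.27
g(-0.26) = 3.98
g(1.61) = -20.18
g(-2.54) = -26.56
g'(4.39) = -60.03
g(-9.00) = -471.03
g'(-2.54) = 27.85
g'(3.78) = -52.29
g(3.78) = -103.80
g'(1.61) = -24.77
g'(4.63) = -63.07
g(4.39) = -138.06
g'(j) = -12.68*j - 4.36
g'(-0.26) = -1.06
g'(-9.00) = 109.76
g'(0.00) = -4.36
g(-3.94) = -77.97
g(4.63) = -152.83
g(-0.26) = 3.98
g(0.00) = 3.27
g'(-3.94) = 45.60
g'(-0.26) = -1.06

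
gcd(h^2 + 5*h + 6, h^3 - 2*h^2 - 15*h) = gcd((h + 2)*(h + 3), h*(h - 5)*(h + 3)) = h + 3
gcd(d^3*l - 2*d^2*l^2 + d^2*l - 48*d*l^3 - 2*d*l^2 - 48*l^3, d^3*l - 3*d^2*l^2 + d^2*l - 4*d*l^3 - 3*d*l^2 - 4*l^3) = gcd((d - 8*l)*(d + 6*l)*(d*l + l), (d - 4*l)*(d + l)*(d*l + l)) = d*l + l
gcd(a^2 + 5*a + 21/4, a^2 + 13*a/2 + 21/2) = a + 7/2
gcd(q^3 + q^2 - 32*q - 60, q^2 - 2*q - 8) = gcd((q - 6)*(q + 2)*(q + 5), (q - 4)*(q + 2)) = q + 2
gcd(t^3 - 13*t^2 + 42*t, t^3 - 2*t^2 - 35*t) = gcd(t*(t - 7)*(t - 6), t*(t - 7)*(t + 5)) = t^2 - 7*t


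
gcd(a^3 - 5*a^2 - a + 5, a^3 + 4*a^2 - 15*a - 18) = a + 1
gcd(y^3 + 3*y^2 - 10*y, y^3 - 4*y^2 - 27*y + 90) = y + 5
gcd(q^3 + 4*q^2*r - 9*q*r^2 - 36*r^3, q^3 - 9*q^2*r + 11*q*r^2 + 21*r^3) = q - 3*r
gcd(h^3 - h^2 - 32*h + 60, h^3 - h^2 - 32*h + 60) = h^3 - h^2 - 32*h + 60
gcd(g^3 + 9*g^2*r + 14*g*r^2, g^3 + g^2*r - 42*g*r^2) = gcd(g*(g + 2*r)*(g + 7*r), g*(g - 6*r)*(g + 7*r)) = g^2 + 7*g*r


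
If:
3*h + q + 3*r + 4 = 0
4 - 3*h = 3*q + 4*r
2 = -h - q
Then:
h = -19/4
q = 11/4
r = 5/2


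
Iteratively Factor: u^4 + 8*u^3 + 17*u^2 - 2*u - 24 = (u + 4)*(u^3 + 4*u^2 + u - 6) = (u + 3)*(u + 4)*(u^2 + u - 2) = (u + 2)*(u + 3)*(u + 4)*(u - 1)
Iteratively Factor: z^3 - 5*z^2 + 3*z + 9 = (z + 1)*(z^2 - 6*z + 9) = (z - 3)*(z + 1)*(z - 3)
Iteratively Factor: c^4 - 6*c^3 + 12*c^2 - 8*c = (c)*(c^3 - 6*c^2 + 12*c - 8) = c*(c - 2)*(c^2 - 4*c + 4) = c*(c - 2)^2*(c - 2)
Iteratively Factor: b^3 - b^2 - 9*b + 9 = (b - 1)*(b^2 - 9) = (b - 1)*(b + 3)*(b - 3)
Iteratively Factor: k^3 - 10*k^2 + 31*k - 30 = (k - 3)*(k^2 - 7*k + 10) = (k - 3)*(k - 2)*(k - 5)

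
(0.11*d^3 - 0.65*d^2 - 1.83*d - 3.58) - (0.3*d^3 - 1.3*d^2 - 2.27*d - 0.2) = -0.19*d^3 + 0.65*d^2 + 0.44*d - 3.38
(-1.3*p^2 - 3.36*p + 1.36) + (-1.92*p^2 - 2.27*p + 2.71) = -3.22*p^2 - 5.63*p + 4.07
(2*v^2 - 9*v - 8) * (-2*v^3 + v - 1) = -4*v^5 + 18*v^4 + 18*v^3 - 11*v^2 + v + 8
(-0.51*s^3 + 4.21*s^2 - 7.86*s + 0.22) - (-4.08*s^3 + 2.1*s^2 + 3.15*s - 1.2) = 3.57*s^3 + 2.11*s^2 - 11.01*s + 1.42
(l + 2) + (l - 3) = 2*l - 1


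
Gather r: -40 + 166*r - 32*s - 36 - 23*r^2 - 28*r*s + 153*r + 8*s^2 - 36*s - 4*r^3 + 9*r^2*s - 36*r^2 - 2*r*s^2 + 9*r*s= -4*r^3 + r^2*(9*s - 59) + r*(-2*s^2 - 19*s + 319) + 8*s^2 - 68*s - 76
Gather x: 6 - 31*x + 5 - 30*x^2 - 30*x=-30*x^2 - 61*x + 11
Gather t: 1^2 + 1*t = t + 1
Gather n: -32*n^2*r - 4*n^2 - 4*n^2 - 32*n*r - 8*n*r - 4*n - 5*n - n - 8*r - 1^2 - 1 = n^2*(-32*r - 8) + n*(-40*r - 10) - 8*r - 2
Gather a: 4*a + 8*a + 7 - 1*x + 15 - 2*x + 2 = 12*a - 3*x + 24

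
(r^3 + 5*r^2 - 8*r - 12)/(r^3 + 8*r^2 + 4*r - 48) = (r + 1)/(r + 4)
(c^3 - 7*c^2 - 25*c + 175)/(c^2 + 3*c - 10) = (c^2 - 12*c + 35)/(c - 2)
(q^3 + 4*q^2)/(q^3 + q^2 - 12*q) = q/(q - 3)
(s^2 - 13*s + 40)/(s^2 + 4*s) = (s^2 - 13*s + 40)/(s*(s + 4))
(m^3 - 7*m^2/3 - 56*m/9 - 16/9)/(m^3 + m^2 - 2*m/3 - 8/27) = 3*(m - 4)/(3*m - 2)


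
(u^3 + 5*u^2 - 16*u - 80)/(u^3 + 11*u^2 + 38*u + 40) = (u - 4)/(u + 2)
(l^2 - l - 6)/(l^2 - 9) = (l + 2)/(l + 3)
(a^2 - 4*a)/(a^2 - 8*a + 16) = a/(a - 4)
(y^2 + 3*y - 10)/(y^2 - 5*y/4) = 4*(y^2 + 3*y - 10)/(y*(4*y - 5))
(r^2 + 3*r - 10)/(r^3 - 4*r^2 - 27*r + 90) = (r - 2)/(r^2 - 9*r + 18)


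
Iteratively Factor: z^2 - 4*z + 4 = (z - 2)*(z - 2)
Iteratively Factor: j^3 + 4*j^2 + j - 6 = (j - 1)*(j^2 + 5*j + 6) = (j - 1)*(j + 3)*(j + 2)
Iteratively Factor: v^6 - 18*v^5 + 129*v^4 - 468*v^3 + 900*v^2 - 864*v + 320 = (v - 2)*(v^5 - 16*v^4 + 97*v^3 - 274*v^2 + 352*v - 160) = (v - 5)*(v - 2)*(v^4 - 11*v^3 + 42*v^2 - 64*v + 32) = (v - 5)*(v - 4)*(v - 2)*(v^3 - 7*v^2 + 14*v - 8) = (v - 5)*(v - 4)*(v - 2)*(v - 1)*(v^2 - 6*v + 8) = (v - 5)*(v - 4)^2*(v - 2)*(v - 1)*(v - 2)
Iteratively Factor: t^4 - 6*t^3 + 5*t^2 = (t)*(t^3 - 6*t^2 + 5*t) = t^2*(t^2 - 6*t + 5) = t^2*(t - 1)*(t - 5)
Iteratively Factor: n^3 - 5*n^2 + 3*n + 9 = (n - 3)*(n^2 - 2*n - 3) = (n - 3)^2*(n + 1)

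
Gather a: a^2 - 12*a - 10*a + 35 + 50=a^2 - 22*a + 85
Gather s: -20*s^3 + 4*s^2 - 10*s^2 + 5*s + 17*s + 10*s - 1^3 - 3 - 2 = -20*s^3 - 6*s^2 + 32*s - 6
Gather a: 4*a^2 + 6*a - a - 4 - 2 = 4*a^2 + 5*a - 6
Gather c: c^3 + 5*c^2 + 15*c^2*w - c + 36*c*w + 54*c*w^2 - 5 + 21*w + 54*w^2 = c^3 + c^2*(15*w + 5) + c*(54*w^2 + 36*w - 1) + 54*w^2 + 21*w - 5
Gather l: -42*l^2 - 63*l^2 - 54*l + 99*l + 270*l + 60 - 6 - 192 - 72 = -105*l^2 + 315*l - 210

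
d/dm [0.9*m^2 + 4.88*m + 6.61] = 1.8*m + 4.88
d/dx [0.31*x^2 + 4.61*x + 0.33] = 0.62*x + 4.61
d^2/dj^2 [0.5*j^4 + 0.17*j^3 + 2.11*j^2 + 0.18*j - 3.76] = 6.0*j^2 + 1.02*j + 4.22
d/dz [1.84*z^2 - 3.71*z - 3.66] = 3.68*z - 3.71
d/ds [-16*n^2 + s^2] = 2*s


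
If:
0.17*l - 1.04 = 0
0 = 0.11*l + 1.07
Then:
No Solution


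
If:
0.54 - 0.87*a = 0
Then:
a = 0.62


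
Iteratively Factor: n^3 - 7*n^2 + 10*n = (n - 2)*(n^2 - 5*n) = (n - 5)*(n - 2)*(n)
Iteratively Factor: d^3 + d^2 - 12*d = (d + 4)*(d^2 - 3*d) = (d - 3)*(d + 4)*(d)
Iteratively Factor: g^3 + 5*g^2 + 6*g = (g)*(g^2 + 5*g + 6) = g*(g + 3)*(g + 2)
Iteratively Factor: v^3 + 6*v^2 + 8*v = (v + 2)*(v^2 + 4*v) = v*(v + 2)*(v + 4)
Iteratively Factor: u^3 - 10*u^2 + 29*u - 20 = (u - 1)*(u^2 - 9*u + 20) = (u - 4)*(u - 1)*(u - 5)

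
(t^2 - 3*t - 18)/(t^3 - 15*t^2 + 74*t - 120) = (t + 3)/(t^2 - 9*t + 20)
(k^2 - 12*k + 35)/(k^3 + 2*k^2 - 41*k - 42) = (k^2 - 12*k + 35)/(k^3 + 2*k^2 - 41*k - 42)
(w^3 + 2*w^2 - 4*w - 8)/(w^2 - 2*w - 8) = (w^2 - 4)/(w - 4)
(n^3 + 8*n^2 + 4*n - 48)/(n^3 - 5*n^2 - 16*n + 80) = (n^2 + 4*n - 12)/(n^2 - 9*n + 20)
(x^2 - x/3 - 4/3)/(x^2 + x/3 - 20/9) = 3*(x + 1)/(3*x + 5)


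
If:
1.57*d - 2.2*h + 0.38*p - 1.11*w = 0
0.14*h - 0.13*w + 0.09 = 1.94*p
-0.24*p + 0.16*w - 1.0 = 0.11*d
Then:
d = 1.51110422557032*w - 8.25423137999148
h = 0.569355900693288*w - 5.95675665207793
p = -0.0259227700530617*w - 0.383477284170572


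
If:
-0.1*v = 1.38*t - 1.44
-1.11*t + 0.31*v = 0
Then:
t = 0.83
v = 2.97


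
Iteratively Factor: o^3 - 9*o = (o + 3)*(o^2 - 3*o) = (o - 3)*(o + 3)*(o)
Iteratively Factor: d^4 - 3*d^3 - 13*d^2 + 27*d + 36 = (d + 1)*(d^3 - 4*d^2 - 9*d + 36) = (d - 3)*(d + 1)*(d^2 - d - 12) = (d - 4)*(d - 3)*(d + 1)*(d + 3)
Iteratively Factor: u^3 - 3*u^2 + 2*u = (u - 2)*(u^2 - u) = (u - 2)*(u - 1)*(u)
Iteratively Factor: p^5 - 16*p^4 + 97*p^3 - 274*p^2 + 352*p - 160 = (p - 5)*(p^4 - 11*p^3 + 42*p^2 - 64*p + 32) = (p - 5)*(p - 2)*(p^3 - 9*p^2 + 24*p - 16) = (p - 5)*(p - 4)*(p - 2)*(p^2 - 5*p + 4) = (p - 5)*(p - 4)*(p - 2)*(p - 1)*(p - 4)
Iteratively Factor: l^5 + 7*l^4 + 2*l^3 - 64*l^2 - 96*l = (l + 4)*(l^4 + 3*l^3 - 10*l^2 - 24*l) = (l - 3)*(l + 4)*(l^3 + 6*l^2 + 8*l) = l*(l - 3)*(l + 4)*(l^2 + 6*l + 8) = l*(l - 3)*(l + 2)*(l + 4)*(l + 4)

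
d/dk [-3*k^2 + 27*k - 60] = 27 - 6*k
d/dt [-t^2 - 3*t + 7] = -2*t - 3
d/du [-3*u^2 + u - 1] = 1 - 6*u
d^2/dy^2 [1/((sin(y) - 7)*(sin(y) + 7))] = 2*(-2*sin(y)^4 - 95*sin(y)^2 + 49)/((sin(y) - 7)^3*(sin(y) + 7)^3)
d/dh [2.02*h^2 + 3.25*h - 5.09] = 4.04*h + 3.25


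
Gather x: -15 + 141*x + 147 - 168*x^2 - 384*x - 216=-168*x^2 - 243*x - 84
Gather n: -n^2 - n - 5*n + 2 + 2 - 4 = -n^2 - 6*n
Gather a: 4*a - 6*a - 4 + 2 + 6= 4 - 2*a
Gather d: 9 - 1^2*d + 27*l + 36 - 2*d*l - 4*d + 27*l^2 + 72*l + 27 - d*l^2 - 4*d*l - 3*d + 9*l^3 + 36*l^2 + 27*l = d*(-l^2 - 6*l - 8) + 9*l^3 + 63*l^2 + 126*l + 72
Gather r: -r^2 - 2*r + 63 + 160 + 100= -r^2 - 2*r + 323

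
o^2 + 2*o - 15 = (o - 3)*(o + 5)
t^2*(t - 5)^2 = t^4 - 10*t^3 + 25*t^2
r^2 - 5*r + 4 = (r - 4)*(r - 1)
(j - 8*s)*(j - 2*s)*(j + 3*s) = j^3 - 7*j^2*s - 14*j*s^2 + 48*s^3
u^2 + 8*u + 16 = (u + 4)^2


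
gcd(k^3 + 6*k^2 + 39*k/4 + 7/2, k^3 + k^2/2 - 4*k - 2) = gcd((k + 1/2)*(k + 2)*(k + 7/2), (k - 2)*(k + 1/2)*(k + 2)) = k^2 + 5*k/2 + 1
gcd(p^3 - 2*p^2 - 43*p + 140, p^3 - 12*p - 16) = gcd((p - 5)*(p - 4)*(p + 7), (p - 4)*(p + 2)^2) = p - 4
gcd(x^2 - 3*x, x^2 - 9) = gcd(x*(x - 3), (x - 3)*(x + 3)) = x - 3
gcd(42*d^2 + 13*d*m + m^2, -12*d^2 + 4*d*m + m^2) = 6*d + m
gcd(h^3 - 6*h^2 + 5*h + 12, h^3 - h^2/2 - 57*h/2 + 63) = h - 3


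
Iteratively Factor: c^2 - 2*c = (c)*(c - 2)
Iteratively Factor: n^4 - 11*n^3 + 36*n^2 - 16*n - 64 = (n - 4)*(n^3 - 7*n^2 + 8*n + 16) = (n - 4)^2*(n^2 - 3*n - 4) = (n - 4)^2*(n + 1)*(n - 4)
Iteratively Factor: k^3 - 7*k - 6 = (k - 3)*(k^2 + 3*k + 2) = (k - 3)*(k + 1)*(k + 2)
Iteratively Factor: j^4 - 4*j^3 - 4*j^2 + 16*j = (j)*(j^3 - 4*j^2 - 4*j + 16) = j*(j - 4)*(j^2 - 4) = j*(j - 4)*(j - 2)*(j + 2)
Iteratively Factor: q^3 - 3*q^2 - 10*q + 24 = (q + 3)*(q^2 - 6*q + 8) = (q - 2)*(q + 3)*(q - 4)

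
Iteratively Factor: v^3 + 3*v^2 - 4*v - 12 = (v - 2)*(v^2 + 5*v + 6) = (v - 2)*(v + 2)*(v + 3)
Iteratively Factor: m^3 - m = (m - 1)*(m^2 + m) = m*(m - 1)*(m + 1)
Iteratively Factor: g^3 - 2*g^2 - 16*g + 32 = (g - 2)*(g^2 - 16) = (g - 2)*(g + 4)*(g - 4)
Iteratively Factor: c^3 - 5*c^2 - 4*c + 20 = (c - 2)*(c^2 - 3*c - 10) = (c - 5)*(c - 2)*(c + 2)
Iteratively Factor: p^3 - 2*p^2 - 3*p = (p)*(p^2 - 2*p - 3) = p*(p - 3)*(p + 1)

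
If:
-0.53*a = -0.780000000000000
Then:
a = 1.47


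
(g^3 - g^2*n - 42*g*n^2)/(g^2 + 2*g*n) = (g^2 - g*n - 42*n^2)/(g + 2*n)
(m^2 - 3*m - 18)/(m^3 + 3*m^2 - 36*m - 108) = 1/(m + 6)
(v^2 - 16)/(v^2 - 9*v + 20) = (v + 4)/(v - 5)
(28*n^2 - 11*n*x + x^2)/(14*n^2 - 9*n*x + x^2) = (-4*n + x)/(-2*n + x)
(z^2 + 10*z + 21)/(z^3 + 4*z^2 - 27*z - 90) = (z + 7)/(z^2 + z - 30)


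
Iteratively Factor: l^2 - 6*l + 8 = (l - 4)*(l - 2)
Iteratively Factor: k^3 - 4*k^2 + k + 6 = (k - 2)*(k^2 - 2*k - 3) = (k - 3)*(k - 2)*(k + 1)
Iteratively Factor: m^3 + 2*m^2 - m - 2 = (m + 1)*(m^2 + m - 2) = (m + 1)*(m + 2)*(m - 1)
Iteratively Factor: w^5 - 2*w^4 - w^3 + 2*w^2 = (w)*(w^4 - 2*w^3 - w^2 + 2*w) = w^2*(w^3 - 2*w^2 - w + 2) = w^2*(w - 2)*(w^2 - 1) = w^2*(w - 2)*(w + 1)*(w - 1)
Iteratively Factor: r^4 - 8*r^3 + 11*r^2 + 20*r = (r + 1)*(r^3 - 9*r^2 + 20*r) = (r - 5)*(r + 1)*(r^2 - 4*r) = (r - 5)*(r - 4)*(r + 1)*(r)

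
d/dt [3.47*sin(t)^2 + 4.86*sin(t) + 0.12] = (6.94*sin(t) + 4.86)*cos(t)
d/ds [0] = 0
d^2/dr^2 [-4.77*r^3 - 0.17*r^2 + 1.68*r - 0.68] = -28.62*r - 0.34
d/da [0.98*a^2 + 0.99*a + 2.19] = 1.96*a + 0.99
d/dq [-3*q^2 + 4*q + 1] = 4 - 6*q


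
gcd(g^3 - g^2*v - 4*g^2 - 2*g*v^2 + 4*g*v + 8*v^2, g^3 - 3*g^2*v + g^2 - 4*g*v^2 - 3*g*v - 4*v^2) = g + v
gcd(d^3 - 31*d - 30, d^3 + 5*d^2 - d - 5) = d^2 + 6*d + 5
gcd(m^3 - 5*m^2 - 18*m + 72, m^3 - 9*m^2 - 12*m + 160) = m + 4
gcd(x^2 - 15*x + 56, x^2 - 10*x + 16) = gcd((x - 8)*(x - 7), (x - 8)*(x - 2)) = x - 8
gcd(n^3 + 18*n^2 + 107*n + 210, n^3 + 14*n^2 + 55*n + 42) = n^2 + 13*n + 42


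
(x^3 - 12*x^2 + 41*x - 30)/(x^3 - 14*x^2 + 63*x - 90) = (x - 1)/(x - 3)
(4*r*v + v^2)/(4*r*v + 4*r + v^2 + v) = v/(v + 1)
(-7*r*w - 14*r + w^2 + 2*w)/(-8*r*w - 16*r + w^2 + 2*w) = (7*r - w)/(8*r - w)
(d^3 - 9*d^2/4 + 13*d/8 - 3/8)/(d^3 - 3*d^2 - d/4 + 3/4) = (4*d^2 - 7*d + 3)/(2*(2*d^2 - 5*d - 3))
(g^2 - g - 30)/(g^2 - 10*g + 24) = (g + 5)/(g - 4)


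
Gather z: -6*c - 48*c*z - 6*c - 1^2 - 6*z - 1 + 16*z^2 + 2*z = -12*c + 16*z^2 + z*(-48*c - 4) - 2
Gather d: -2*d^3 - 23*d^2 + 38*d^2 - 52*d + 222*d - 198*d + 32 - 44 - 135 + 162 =-2*d^3 + 15*d^2 - 28*d + 15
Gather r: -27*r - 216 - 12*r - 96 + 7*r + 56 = -32*r - 256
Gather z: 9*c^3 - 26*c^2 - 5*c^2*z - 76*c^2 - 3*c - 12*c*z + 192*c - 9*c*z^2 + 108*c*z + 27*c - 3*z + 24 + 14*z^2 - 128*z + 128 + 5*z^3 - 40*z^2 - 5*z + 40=9*c^3 - 102*c^2 + 216*c + 5*z^3 + z^2*(-9*c - 26) + z*(-5*c^2 + 96*c - 136) + 192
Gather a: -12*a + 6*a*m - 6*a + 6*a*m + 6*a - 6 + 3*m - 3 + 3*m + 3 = a*(12*m - 12) + 6*m - 6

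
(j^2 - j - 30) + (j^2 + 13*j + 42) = 2*j^2 + 12*j + 12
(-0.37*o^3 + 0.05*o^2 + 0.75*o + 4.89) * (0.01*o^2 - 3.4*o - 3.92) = -0.0037*o^5 + 1.2585*o^4 + 1.2879*o^3 - 2.6971*o^2 - 19.566*o - 19.1688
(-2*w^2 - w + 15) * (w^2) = -2*w^4 - w^3 + 15*w^2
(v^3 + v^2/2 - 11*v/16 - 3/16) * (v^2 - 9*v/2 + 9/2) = v^5 - 4*v^4 + 25*v^3/16 + 165*v^2/32 - 9*v/4 - 27/32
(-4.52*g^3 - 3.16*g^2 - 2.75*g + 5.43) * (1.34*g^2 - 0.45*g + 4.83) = -6.0568*g^5 - 2.2004*g^4 - 24.0946*g^3 - 6.7491*g^2 - 15.726*g + 26.2269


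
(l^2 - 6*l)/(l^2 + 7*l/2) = 2*(l - 6)/(2*l + 7)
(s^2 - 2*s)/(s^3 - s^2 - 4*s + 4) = s/(s^2 + s - 2)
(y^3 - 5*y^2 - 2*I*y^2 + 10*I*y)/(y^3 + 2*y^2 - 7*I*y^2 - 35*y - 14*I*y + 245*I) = y*(y - 2*I)/(y^2 + 7*y*(1 - I) - 49*I)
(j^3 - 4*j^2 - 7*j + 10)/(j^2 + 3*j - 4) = (j^2 - 3*j - 10)/(j + 4)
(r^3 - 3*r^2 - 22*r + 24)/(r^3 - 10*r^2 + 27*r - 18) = (r + 4)/(r - 3)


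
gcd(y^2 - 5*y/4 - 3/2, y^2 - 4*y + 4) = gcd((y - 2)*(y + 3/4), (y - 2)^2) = y - 2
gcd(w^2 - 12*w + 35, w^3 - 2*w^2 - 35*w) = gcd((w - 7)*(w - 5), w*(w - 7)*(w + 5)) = w - 7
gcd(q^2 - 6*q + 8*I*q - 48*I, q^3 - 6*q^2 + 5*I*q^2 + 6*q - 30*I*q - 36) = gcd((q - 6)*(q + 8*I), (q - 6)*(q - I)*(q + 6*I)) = q - 6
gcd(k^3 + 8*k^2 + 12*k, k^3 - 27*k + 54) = k + 6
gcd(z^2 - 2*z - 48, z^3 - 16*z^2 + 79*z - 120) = z - 8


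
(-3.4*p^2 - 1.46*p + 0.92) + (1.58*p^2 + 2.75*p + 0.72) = -1.82*p^2 + 1.29*p + 1.64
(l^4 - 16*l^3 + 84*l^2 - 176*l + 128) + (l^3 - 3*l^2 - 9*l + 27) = l^4 - 15*l^3 + 81*l^2 - 185*l + 155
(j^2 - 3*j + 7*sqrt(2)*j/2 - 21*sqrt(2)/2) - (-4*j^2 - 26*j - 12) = 5*j^2 + 7*sqrt(2)*j/2 + 23*j - 21*sqrt(2)/2 + 12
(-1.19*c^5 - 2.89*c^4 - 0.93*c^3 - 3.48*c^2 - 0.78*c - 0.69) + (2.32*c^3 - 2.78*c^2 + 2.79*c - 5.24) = -1.19*c^5 - 2.89*c^4 + 1.39*c^3 - 6.26*c^2 + 2.01*c - 5.93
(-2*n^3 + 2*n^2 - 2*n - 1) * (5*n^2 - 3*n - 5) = -10*n^5 + 16*n^4 - 6*n^3 - 9*n^2 + 13*n + 5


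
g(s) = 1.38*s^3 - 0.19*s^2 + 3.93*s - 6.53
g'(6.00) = 150.69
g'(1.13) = 8.79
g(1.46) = 3.10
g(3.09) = 44.51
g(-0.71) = -9.91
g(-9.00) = -1063.31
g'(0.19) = 4.01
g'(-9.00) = 342.69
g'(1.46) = 12.20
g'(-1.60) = 15.14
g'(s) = 4.14*s^2 - 0.38*s + 3.93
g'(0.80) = 6.28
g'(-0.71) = 6.29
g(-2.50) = -39.10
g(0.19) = -5.78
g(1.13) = -0.34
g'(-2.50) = 30.76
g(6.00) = 308.29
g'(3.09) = 42.28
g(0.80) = -2.80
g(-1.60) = -18.96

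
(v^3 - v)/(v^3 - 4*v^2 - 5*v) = (v - 1)/(v - 5)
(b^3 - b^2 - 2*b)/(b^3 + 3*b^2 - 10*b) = (b + 1)/(b + 5)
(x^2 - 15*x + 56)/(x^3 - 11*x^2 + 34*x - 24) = (x^2 - 15*x + 56)/(x^3 - 11*x^2 + 34*x - 24)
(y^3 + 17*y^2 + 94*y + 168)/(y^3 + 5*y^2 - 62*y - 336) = (y + 4)/(y - 8)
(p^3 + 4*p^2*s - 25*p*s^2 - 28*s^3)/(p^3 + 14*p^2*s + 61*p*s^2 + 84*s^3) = (p^2 - 3*p*s - 4*s^2)/(p^2 + 7*p*s + 12*s^2)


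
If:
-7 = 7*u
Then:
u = -1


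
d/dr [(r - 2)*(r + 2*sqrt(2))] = 2*r - 2 + 2*sqrt(2)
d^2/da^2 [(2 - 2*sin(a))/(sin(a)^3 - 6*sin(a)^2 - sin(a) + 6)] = 2*(4*sin(a)^3 - 19*sin(a)^2 + 62*sin(a) - 62)/((sin(a) - 6)^3*(sin(a) + 1)^2)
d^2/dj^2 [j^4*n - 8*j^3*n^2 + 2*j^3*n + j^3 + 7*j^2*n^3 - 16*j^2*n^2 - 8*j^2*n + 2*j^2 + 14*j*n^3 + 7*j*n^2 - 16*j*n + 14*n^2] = 12*j^2*n - 48*j*n^2 + 12*j*n + 6*j + 14*n^3 - 32*n^2 - 16*n + 4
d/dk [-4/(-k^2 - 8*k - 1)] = 8*(-k - 4)/(k^2 + 8*k + 1)^2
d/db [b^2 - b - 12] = 2*b - 1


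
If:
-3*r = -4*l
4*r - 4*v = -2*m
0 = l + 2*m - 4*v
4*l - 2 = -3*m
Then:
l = 0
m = 2/3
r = 0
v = 1/3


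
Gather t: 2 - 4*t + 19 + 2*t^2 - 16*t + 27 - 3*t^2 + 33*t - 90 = -t^2 + 13*t - 42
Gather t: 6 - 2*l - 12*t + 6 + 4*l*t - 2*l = -4*l + t*(4*l - 12) + 12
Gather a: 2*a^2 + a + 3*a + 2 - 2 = 2*a^2 + 4*a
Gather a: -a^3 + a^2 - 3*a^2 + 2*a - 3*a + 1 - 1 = -a^3 - 2*a^2 - a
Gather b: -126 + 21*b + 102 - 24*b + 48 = 24 - 3*b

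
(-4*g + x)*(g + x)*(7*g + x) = -28*g^3 - 25*g^2*x + 4*g*x^2 + x^3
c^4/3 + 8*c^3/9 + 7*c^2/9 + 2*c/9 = c*(c/3 + 1/3)*(c + 2/3)*(c + 1)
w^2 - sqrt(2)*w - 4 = (w - 2*sqrt(2))*(w + sqrt(2))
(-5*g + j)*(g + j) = -5*g^2 - 4*g*j + j^2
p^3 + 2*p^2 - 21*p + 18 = (p - 3)*(p - 1)*(p + 6)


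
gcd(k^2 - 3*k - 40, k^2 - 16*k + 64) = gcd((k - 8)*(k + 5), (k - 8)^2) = k - 8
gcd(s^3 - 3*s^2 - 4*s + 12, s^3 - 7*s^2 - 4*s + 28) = s^2 - 4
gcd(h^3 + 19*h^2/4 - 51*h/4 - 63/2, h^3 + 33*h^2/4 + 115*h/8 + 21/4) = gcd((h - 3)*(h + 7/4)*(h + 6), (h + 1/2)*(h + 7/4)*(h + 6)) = h^2 + 31*h/4 + 21/2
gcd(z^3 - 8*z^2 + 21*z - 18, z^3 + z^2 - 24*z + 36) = z^2 - 5*z + 6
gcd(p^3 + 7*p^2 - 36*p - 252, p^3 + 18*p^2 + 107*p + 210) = p^2 + 13*p + 42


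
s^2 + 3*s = s*(s + 3)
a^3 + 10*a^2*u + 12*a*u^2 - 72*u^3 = (a - 2*u)*(a + 6*u)^2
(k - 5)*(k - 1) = k^2 - 6*k + 5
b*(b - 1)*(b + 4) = b^3 + 3*b^2 - 4*b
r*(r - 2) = r^2 - 2*r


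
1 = 1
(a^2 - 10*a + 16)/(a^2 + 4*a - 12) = (a - 8)/(a + 6)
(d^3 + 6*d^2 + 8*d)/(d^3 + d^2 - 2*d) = (d + 4)/(d - 1)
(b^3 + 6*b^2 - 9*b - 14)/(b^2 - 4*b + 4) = (b^2 + 8*b + 7)/(b - 2)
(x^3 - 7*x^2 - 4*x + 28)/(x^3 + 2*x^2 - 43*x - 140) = (x^2 - 4)/(x^2 + 9*x + 20)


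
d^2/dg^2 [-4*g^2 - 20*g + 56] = -8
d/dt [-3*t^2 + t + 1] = 1 - 6*t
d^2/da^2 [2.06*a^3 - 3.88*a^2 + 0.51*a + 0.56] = 12.36*a - 7.76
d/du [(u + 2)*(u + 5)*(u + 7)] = 3*u^2 + 28*u + 59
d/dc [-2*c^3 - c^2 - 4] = 2*c*(-3*c - 1)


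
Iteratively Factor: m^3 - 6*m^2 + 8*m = (m - 4)*(m^2 - 2*m) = (m - 4)*(m - 2)*(m)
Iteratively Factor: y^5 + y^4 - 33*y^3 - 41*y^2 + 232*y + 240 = (y + 4)*(y^4 - 3*y^3 - 21*y^2 + 43*y + 60) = (y - 5)*(y + 4)*(y^3 + 2*y^2 - 11*y - 12) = (y - 5)*(y + 1)*(y + 4)*(y^2 + y - 12) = (y - 5)*(y + 1)*(y + 4)^2*(y - 3)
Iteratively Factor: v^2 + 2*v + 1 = (v + 1)*(v + 1)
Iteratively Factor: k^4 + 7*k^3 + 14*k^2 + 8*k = (k + 1)*(k^3 + 6*k^2 + 8*k) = (k + 1)*(k + 2)*(k^2 + 4*k) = (k + 1)*(k + 2)*(k + 4)*(k)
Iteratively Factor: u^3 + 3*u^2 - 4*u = (u)*(u^2 + 3*u - 4) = u*(u + 4)*(u - 1)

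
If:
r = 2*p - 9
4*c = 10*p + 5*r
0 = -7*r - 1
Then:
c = 305/28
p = 31/7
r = -1/7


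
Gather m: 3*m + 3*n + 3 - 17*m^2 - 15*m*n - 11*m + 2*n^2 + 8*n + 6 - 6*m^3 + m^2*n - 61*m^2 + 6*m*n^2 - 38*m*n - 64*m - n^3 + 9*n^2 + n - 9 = -6*m^3 + m^2*(n - 78) + m*(6*n^2 - 53*n - 72) - n^3 + 11*n^2 + 12*n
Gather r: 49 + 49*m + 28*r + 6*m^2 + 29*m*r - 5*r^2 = 6*m^2 + 49*m - 5*r^2 + r*(29*m + 28) + 49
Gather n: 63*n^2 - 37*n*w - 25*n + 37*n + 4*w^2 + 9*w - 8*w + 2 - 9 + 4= 63*n^2 + n*(12 - 37*w) + 4*w^2 + w - 3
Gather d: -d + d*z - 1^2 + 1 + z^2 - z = d*(z - 1) + z^2 - z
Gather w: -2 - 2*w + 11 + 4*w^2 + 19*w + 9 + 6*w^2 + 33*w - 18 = 10*w^2 + 50*w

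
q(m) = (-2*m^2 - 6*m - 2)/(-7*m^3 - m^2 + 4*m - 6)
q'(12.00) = 0.00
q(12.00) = 0.03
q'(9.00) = -0.00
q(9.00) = 0.04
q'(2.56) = -0.16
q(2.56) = 0.25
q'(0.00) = 1.22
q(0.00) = 0.33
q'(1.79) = -0.41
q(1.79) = 0.45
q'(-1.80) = 0.29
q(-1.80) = 0.10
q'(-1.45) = 1.65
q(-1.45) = 0.34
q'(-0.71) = 0.60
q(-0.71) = -0.18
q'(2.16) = -0.25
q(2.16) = 0.33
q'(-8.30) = -0.00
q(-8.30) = -0.02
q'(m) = (-4*m - 6)/(-7*m^3 - m^2 + 4*m - 6) + (-2*m^2 - 6*m - 2)*(21*m^2 + 2*m - 4)/(-7*m^3 - m^2 + 4*m - 6)^2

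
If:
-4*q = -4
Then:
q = 1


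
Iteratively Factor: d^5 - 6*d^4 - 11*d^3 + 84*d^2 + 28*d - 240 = (d - 2)*(d^4 - 4*d^3 - 19*d^2 + 46*d + 120) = (d - 4)*(d - 2)*(d^3 - 19*d - 30) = (d - 4)*(d - 2)*(d + 2)*(d^2 - 2*d - 15) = (d - 5)*(d - 4)*(d - 2)*(d + 2)*(d + 3)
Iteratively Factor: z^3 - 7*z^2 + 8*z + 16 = (z - 4)*(z^2 - 3*z - 4) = (z - 4)*(z + 1)*(z - 4)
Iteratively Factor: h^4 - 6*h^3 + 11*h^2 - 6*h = (h - 1)*(h^3 - 5*h^2 + 6*h) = h*(h - 1)*(h^2 - 5*h + 6) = h*(h - 3)*(h - 1)*(h - 2)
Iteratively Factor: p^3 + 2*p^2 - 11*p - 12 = (p + 4)*(p^2 - 2*p - 3) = (p + 1)*(p + 4)*(p - 3)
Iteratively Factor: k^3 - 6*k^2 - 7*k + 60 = (k + 3)*(k^2 - 9*k + 20) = (k - 4)*(k + 3)*(k - 5)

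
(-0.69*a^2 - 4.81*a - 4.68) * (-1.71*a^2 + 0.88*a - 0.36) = 1.1799*a^4 + 7.6179*a^3 + 4.0184*a^2 - 2.3868*a + 1.6848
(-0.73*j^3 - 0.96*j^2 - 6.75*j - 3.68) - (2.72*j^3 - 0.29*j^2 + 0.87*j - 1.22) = -3.45*j^3 - 0.67*j^2 - 7.62*j - 2.46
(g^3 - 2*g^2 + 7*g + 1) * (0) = 0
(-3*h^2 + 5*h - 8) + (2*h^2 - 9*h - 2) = -h^2 - 4*h - 10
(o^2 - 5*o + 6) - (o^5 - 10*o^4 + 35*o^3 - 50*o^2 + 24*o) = -o^5 + 10*o^4 - 35*o^3 + 51*o^2 - 29*o + 6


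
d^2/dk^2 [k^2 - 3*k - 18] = 2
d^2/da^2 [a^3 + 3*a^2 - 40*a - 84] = 6*a + 6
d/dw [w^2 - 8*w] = 2*w - 8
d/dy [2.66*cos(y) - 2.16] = -2.66*sin(y)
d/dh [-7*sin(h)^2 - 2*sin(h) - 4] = -2*(7*sin(h) + 1)*cos(h)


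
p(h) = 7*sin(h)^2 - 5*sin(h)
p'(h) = 14*sin(h)*cos(h) - 5*cos(h)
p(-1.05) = 9.60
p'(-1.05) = -8.53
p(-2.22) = 8.42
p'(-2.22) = 9.76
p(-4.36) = 1.47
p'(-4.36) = -2.81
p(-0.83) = 7.50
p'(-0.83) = -10.35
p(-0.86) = 7.81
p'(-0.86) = -10.18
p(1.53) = 1.99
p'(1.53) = 0.37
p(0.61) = -0.57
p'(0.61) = 2.48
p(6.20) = 0.46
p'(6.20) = -6.14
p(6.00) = 1.94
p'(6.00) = -8.56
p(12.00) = 4.70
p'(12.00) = -10.56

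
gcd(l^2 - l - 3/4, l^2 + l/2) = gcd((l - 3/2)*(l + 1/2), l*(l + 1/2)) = l + 1/2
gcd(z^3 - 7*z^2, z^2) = z^2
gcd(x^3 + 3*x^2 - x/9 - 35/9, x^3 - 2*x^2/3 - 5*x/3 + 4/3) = x - 1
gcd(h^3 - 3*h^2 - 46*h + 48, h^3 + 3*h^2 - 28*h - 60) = h + 6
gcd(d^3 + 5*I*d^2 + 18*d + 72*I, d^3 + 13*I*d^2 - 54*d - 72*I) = d^2 + 9*I*d - 18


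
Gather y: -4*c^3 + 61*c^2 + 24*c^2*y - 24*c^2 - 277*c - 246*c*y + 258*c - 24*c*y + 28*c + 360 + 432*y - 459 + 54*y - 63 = -4*c^3 + 37*c^2 + 9*c + y*(24*c^2 - 270*c + 486) - 162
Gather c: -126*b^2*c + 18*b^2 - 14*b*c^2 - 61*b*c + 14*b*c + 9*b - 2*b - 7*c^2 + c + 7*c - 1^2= 18*b^2 + 7*b + c^2*(-14*b - 7) + c*(-126*b^2 - 47*b + 8) - 1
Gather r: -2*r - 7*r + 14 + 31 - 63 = -9*r - 18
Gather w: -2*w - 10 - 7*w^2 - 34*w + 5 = -7*w^2 - 36*w - 5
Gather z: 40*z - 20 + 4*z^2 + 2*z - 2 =4*z^2 + 42*z - 22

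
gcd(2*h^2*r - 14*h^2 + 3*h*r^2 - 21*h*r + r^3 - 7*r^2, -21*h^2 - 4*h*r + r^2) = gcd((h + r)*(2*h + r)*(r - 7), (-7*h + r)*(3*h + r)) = 1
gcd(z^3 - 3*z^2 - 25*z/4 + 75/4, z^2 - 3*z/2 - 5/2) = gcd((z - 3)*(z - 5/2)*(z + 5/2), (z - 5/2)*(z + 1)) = z - 5/2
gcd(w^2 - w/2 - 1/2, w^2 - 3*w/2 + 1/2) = w - 1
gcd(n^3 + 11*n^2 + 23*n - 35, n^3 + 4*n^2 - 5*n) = n^2 + 4*n - 5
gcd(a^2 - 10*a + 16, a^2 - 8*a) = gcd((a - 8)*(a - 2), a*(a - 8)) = a - 8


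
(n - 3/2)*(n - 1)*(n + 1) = n^3 - 3*n^2/2 - n + 3/2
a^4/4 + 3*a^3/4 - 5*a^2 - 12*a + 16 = (a/4 + 1)*(a - 4)*(a - 1)*(a + 4)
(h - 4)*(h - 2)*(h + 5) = h^3 - h^2 - 22*h + 40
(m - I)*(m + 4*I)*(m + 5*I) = m^3 + 8*I*m^2 - 11*m + 20*I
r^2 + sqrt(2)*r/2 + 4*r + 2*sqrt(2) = (r + 4)*(r + sqrt(2)/2)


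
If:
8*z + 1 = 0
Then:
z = -1/8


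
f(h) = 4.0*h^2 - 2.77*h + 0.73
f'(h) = 8.0*h - 2.77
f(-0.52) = 3.25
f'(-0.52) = -6.93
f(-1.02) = 7.72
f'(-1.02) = -10.93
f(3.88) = 50.20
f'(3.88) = 28.27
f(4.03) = 54.53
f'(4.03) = 29.47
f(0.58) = 0.47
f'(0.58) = 1.87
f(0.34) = 0.25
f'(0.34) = -0.05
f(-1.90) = 20.43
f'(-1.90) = -17.97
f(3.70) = 45.24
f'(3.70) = 26.83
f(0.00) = 0.73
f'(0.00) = -2.77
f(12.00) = 543.49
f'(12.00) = 93.23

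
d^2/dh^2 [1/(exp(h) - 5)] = (exp(h) + 5)*exp(h)/(exp(h) - 5)^3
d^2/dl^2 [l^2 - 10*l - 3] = 2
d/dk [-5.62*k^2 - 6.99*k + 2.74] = -11.24*k - 6.99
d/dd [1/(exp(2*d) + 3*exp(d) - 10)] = (-2*exp(d) - 3)*exp(d)/(exp(2*d) + 3*exp(d) - 10)^2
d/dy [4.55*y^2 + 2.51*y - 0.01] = 9.1*y + 2.51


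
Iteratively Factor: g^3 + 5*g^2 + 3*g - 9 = (g + 3)*(g^2 + 2*g - 3) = (g + 3)^2*(g - 1)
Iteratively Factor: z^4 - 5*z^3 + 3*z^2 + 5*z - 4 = (z - 4)*(z^3 - z^2 - z + 1) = (z - 4)*(z - 1)*(z^2 - 1) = (z - 4)*(z - 1)*(z + 1)*(z - 1)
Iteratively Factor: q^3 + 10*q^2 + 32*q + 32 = (q + 4)*(q^2 + 6*q + 8) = (q + 2)*(q + 4)*(q + 4)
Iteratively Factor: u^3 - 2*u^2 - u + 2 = (u - 1)*(u^2 - u - 2) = (u - 1)*(u + 1)*(u - 2)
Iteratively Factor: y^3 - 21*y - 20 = (y + 4)*(y^2 - 4*y - 5) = (y + 1)*(y + 4)*(y - 5)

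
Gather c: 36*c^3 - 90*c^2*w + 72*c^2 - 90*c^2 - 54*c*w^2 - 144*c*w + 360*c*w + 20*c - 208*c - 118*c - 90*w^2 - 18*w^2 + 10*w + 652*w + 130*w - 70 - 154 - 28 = 36*c^3 + c^2*(-90*w - 18) + c*(-54*w^2 + 216*w - 306) - 108*w^2 + 792*w - 252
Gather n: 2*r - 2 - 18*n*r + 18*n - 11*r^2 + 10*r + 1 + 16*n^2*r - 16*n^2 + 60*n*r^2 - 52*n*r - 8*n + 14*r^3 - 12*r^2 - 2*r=n^2*(16*r - 16) + n*(60*r^2 - 70*r + 10) + 14*r^3 - 23*r^2 + 10*r - 1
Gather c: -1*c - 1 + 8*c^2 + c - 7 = 8*c^2 - 8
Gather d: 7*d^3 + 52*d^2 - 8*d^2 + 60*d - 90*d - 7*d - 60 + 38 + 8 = 7*d^3 + 44*d^2 - 37*d - 14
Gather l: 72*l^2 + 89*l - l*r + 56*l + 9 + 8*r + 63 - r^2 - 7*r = 72*l^2 + l*(145 - r) - r^2 + r + 72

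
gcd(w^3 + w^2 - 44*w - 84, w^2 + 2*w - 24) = w + 6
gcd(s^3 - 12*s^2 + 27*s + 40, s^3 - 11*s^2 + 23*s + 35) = s^2 - 4*s - 5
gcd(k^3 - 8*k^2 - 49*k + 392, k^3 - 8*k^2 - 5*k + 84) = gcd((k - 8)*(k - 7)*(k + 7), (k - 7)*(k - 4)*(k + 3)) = k - 7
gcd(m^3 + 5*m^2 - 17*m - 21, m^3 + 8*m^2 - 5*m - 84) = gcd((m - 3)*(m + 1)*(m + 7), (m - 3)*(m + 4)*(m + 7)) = m^2 + 4*m - 21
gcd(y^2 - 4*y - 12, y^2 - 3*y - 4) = 1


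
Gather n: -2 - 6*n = -6*n - 2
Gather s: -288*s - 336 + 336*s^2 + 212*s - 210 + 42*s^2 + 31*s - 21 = 378*s^2 - 45*s - 567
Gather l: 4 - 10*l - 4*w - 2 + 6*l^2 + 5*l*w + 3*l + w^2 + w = 6*l^2 + l*(5*w - 7) + w^2 - 3*w + 2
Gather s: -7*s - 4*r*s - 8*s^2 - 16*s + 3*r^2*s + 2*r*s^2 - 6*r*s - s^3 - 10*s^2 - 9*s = -s^3 + s^2*(2*r - 18) + s*(3*r^2 - 10*r - 32)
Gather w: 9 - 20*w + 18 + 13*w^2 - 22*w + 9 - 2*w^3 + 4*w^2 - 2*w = -2*w^3 + 17*w^2 - 44*w + 36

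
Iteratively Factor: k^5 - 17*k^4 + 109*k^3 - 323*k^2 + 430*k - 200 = (k - 5)*(k^4 - 12*k^3 + 49*k^2 - 78*k + 40) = (k - 5)*(k - 1)*(k^3 - 11*k^2 + 38*k - 40) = (k - 5)*(k - 4)*(k - 1)*(k^2 - 7*k + 10) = (k - 5)^2*(k - 4)*(k - 1)*(k - 2)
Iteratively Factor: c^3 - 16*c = (c)*(c^2 - 16) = c*(c + 4)*(c - 4)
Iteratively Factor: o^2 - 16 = (o - 4)*(o + 4)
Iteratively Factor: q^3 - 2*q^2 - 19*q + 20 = (q - 1)*(q^2 - q - 20) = (q - 5)*(q - 1)*(q + 4)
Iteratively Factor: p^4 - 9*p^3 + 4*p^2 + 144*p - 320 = (p - 4)*(p^3 - 5*p^2 - 16*p + 80) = (p - 5)*(p - 4)*(p^2 - 16) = (p - 5)*(p - 4)*(p + 4)*(p - 4)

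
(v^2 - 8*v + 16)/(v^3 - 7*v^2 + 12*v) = (v - 4)/(v*(v - 3))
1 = 1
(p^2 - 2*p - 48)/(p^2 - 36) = (p - 8)/(p - 6)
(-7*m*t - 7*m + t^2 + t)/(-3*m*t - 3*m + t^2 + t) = (-7*m + t)/(-3*m + t)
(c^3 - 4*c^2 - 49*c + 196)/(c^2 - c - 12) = (c^2 - 49)/(c + 3)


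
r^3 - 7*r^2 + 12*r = r*(r - 4)*(r - 3)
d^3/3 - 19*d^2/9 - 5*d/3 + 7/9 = (d/3 + 1/3)*(d - 7)*(d - 1/3)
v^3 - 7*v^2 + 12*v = v*(v - 4)*(v - 3)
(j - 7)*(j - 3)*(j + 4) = j^3 - 6*j^2 - 19*j + 84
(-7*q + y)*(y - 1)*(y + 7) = -7*q*y^2 - 42*q*y + 49*q + y^3 + 6*y^2 - 7*y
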